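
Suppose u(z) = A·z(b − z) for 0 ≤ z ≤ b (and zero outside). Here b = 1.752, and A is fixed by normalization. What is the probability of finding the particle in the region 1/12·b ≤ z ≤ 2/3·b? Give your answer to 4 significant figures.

P ≈ 0.7850

|u|² is the probability density, so P = ∫_{1/12·b}^{2/3·b} |u|² dz.
The normalization integral ∫|u|²dz over the whole domain equals b^5/30·A², and A² cancels in the ratio.
In terms of t = z/b (A² and the length scale cancel between numerator and denominator), P = [∫_{1/12}^{2/3} t^2·(1 - t)^2 dt] / [∫_{0}^{1} t^2·(1 - t)^2 dt].
With ∫ t^2·(1 - t)^2 dt = t^3·(6·t^2 - 15·t + 10)/30 + C, the region integral is ≈ 0.0261679 and the full one is 1/30.
This works out to P = 0.78504.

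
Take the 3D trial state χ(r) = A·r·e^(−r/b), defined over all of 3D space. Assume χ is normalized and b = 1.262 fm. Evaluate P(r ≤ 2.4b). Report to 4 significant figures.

P = ∫ |χ|² 4πr² dr over r ≤ 2.4b.
The full normalization integral is A²·[3·π·b^5] = 1, fixing A².
Let u = r/b; then A², 4π and the length scale all cancel, so P = ∫_{0}^{2.4} u^4·e^(-2·u) du ÷ ∫_{0}^{∞} u^4·e^(-2·u) du.
Using ∫ u^4·e^(-2·u) du = -(u^4/2 + u^3 + 3·u^2/2 + 3·u/2 + 3/4)·e^(-2·u), the numerator is ≈ 0.392806 and the denominator is 3/4.
This evaluates to P = 0.52374.

P ≈ 0.5237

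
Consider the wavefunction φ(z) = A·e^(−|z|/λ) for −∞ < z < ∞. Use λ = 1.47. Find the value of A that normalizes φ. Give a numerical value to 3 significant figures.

We need A² ∫|f|² dz = 1, taking the integral from −∞ to ∞.
With φ = A·e^(−|z|/λ), the integral evaluates to A²·[λ].
Hence A² = 1/[λ].
With λ = 1.47: A² = 0.6803 and A = 0.8248.

A ≈ 0.825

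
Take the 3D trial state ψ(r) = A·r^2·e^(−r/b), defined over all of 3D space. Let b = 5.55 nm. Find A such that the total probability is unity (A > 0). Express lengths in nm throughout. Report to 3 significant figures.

Normalization requires ∫|ψ|² 4πr² dr = 1, integrated from 0 to ∞.
In 3D with spherical symmetry the volume element is 4πr² dr.
Using ∫₀^∞ rⁿ e^(−αr) dr = n!/αⁿ⁺¹, ∫|ψ|² 4πr² dr = A²·(45·π·b^7/2).
With b = 5.55: A² = 8.722E-8 and A = 0.0002953.

A ≈ 0.000295 nm^(-7/2)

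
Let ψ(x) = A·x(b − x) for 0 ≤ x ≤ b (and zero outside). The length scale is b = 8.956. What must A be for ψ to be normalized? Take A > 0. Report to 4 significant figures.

A ≈ 0.02282

The normalization condition is ∫|ψ|² dx = 1 from 0 to b.
With ψ = A·x(b − x), the integral evaluates to A²·[b^5/30].
Hence A² = 1/[b^5/30].
Substituting b = 8.956 gives A² = 0.00052066, so A = 0.022818.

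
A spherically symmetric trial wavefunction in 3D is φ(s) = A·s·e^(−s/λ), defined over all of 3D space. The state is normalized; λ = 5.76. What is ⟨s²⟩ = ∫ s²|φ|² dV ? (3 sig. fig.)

⟨s^2⟩ ≈ 249

By definition ⟨s²⟩ = ∫ s^2 |φ(s)|² 4πs² ds.
Recall ∫₀^∞ s^m e^(−s/β) ds = m!·β^(m+1), since the A² factors cancel between numerator and denominator, ⟨s²⟩ = 15·λ^2/2.
With λ = 5.76, ⟨s^2⟩ = 248.8.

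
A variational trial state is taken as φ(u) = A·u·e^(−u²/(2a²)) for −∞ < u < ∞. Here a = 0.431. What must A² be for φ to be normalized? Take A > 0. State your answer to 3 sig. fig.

Normalization requires ∫|φ|² du = 1, integrated from −∞ to ∞.
Carrying out the integral gives A² · √(π)·a^3/2.
Plugging in a = 0.431 yields A = 3.754.

A^2 ≈ 14.1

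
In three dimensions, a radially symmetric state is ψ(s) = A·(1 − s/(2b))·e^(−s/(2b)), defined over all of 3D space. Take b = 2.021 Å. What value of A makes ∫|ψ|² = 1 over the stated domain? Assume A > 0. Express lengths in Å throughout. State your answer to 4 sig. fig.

We need A² ∫|f|² 4πs² ds = 1, taking the integral from 0 to ∞.
Recall ∫₀^∞ s^m e^(−s/β) ds = m!·β^(m+1), with ψ = A·(1 − s/(2b))·e^(−s/(2b)), the integral evaluates to A²·[8·π·b^3].
Hence A² = 1/[8·π·b^3].
Plugging in b = 2.021 yields A = 0.069427.

A ≈ 0.06943 Å^(-3/2)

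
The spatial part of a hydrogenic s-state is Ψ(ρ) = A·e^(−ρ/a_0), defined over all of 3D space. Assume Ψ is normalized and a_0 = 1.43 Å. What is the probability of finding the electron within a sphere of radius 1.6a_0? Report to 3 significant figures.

P = ∫ |Ψ|² 4πρ² dρ over ρ ≤ 1.6a_0.
A² is fixed by ∫₀^∞ 4πρ²|Ψ|² dρ = 1, i.e. A² = (π·a_0^3)^(−1).
Let u = ρ/a_0; then A², 4π and the length scale all cancel, so P = ∫_{0}^{1.6} u^2·e^(-2·u) du ÷ ∫_{0}^{∞} u^2·e^(-2·u) du.
With ∫ u^2·e^(-2·u) du = -(2·u^2 + 2·u + 1)·e^(-2·u)/4 + C, the region integral is 1/4 - 233·e^(-16/5)/100 and the full one is 1/4.
The region integral divided by the full integral gives P = 0.6201.

P ≈ 0.620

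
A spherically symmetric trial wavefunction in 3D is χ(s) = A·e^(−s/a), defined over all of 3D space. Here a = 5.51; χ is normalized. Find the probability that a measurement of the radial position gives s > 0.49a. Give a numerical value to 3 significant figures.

P ≈ 0.923

Integrate the radial probability density 4πs²|χ|² over s > 0.49a.
The full normalization integral is A²·[π·a^3] = 1, fixing A².
Substituting u = s/a, A², 4π and the length scale all cancel in the ratio: P = ∫_{0.49}^{∞} u^2·e^(-2·u) du / ∫_{0}^{∞} u^2·e^(-2·u) du.
Using ∫ u^2·e^(-2·u) du = -(2·u^2 + 2·u + 1)·e^(-2·u)/4, the numerator is ≈ 0.23084 and the denominator is 1/4.
Taking the ratio yields P = 0.9233.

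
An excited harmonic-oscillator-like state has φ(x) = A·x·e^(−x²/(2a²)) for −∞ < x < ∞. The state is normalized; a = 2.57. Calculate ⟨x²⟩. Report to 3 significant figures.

By definition ⟨x²⟩ = ∫ x^2 |φ(x)|² dx.
Differentiating ∫e^(−αx²) dx = √(π/α) under α to get the higher moments, evaluating both integrals, ⟨x²⟩ = 3·a^2/2.
Putting a = 2.57 gives 9.907.

⟨x^2⟩ ≈ 9.91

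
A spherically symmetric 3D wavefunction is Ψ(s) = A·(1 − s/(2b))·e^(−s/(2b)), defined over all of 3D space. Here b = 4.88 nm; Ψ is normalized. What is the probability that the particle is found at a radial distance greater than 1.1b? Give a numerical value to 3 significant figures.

P = ∫ |Ψ|² 4πs² ds over s > 1.1b.
Normalization gives A² = 1/(8·π·b^3).
Substituting u = s/b, A², 4π and the length scale all cancel in the ratio: P = ∫_{1.1}^{∞} u^2·(1 - u/2)^2·e^(-u) du / ∫_{0}^{∞} u^2·(1 - u/2)^2·e^(-u) du.
An antiderivative of u^2·(1 - u/2)^2·e^(-u) is -(u^4/4 + u^2 + 2·u + 2)·e^(-u); evaluating from 1.1 to ∞ gives ≈ 1.9227, while the full integral is 2.
Taking the ratio yields P = 0.9613.

P ≈ 0.961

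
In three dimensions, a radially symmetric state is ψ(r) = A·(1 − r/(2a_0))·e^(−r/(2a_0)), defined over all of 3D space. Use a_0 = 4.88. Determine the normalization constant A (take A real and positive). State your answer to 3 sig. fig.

A ≈ 0.0185

Require ∫ |ψ|² 4πr² dr = 1 over the whole domain.
With ∫₀^∞ r^4 e^(−αr) dr = 4!/α^5, with ψ = A·(1 − r/(2a_0))·e^(−r/(2a_0)), the integral evaluates to A²·[8·π·a_0^3].
So A² = (8·π·a_0^3)^(−1).
Substituting a_0 = 4.88 gives A² = 0.0003424, so A = 0.01850.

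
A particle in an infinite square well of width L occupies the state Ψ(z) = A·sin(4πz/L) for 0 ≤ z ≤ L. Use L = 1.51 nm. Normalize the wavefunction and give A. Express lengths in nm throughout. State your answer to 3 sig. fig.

A ≈ 1.15 nm^(-1/2)

Require ∫ |Ψ|² dz = 1 over the whole domain.
Carrying out the integral gives A² · L/2.
Hence A² = 1/[L/2].
Plugging in L = 1.51 yields A = 1.151.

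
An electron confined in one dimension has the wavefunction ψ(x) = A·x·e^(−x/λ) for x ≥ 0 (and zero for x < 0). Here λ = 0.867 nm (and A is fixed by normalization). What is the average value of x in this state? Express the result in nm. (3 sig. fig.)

By definition ⟨x⟩ = ∫ x |ψ(x)|² dx.
The ratio of the moment integral to the normalization integral gives ⟨x⟩ = 3·λ/2.
With λ = 0.867, ⟨x⟩ = 1.301.

⟨x⟩ ≈ 1.30 nm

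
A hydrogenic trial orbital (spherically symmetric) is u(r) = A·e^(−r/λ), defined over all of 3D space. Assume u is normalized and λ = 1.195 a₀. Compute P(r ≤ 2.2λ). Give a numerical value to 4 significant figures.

P ≈ 0.8149

P = ∫ |u|² 4πr² dr over r ≤ 2.2λ.
Normalization gives A² = 1/(π·λ^3).
Let t = r/λ; then A², 4π and the length scale all cancel, so P = ∫_{0}^{2.2} t^2·e^(-2·t) dt ÷ ∫_{0}^{∞} t^2·e^(-2·t) dt.
With ∫ t^2·e^(-2·t) dt = -(2·t^2 + 2·t + 1)·e^(-2·t)/4 + C, the region integral is 1/4 - 377·e^(-22/5)/100 and the full one is 1/4.
Taking the ratio yields P = 0.81486.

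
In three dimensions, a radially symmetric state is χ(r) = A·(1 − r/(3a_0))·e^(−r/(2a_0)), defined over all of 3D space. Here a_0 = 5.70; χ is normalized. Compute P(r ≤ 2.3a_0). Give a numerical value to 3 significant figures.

P ≈ 0.343

With dV = 4πr²dr, the probability is ∫|χ|² dV over r ≤ 2.3a_0.
The full normalization integral is A²·[8·π·a_0^3/3] = 1, fixing A².
In terms of u = r/a_0 (A², 4π and the length scale all cancel between numerator and denominator), P = [∫_{0}^{2.3} u^2·(1 - u/3)^2·e^(-u) du] / [∫_{0}^{∞} u^2·(1 - u/3)^2·e^(-u) du].
Using ∫ u^2·(1 - u/3)^2·e^(-u) du = (-u^4 + 2·u^3 - 3·u^2 - 6·u - 6)·e^(-u)/9, the numerator is ≈ 0.22865 and the denominator is 2/3.
Taking the ratio yields P = 0.3430.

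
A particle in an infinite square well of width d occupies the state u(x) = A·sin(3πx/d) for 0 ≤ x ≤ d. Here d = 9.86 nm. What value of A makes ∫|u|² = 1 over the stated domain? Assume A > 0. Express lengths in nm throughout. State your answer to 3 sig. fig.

A ≈ 0.450 nm^(-1/2)

Normalization requires ∫|u|² dx = 1, integrated from 0 to d.
∫|u|² dx = A²·(d/2).
So A² = (d/2)^(−1).
Substituting d = 9.86 gives A² = 0.2028, so A = 0.4504.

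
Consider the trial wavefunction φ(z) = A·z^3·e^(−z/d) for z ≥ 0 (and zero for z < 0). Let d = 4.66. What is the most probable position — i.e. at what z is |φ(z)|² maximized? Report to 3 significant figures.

z ≈ 14.0

Set d/dz [|φ(z)|²] = 0 and solve for z > 0.
This gives z = 3·d.
With d = 4.66, the most probable position is 13.98.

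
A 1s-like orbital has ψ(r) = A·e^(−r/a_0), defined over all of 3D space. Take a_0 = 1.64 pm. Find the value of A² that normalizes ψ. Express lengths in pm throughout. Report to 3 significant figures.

A^2 ≈ 0.0722 pm^(-3)

We need A² ∫|f|² 4πr² dr = 1, taking the integral from 0 to ∞.
(Spherical symmetry: dV = 4πr² dr.)
Using ∫₀^∞ rⁿ e^(−αr) dr = n!/αⁿ⁺¹, the integral (without the A² prefactor) comes out to π·a_0^3.
With a_0 = 1.64: A² = 0.07216 and A = 0.2686.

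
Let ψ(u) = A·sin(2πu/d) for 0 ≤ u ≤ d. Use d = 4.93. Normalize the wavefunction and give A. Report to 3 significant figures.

We need A² ∫|f|² du = 1, taking the integral from 0 to d.
Using sin²θ = (1 − cos 2θ)/2, ∫|ψ|² du = A²·(d/2).
With d = 4.93: A² = 0.4057 and A = 0.6369.

A ≈ 0.637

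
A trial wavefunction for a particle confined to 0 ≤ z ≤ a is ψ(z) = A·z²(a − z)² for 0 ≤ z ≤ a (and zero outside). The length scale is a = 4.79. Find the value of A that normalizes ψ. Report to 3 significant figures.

The normalization condition is ∫|ψ|² dz = 1 from 0 to a.
With ψ = A·z²(a − z)², the integral evaluates to A²·[a^9/630].
So A² = (a^9/630)^(−1).
Plugging in a = 4.79 yields A = 0.02179.

A ≈ 0.0218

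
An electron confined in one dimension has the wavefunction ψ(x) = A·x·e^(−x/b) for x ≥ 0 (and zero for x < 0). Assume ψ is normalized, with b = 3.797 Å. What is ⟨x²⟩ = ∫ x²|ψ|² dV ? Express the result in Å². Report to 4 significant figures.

⟨x²⟩ = ∫ x^2 |ψ|² dx over the full domain.
Evaluating both integrals, ⟨x²⟩ = 3·b^2.
With b = 3.797, ⟨x^2⟩ = 43.252.

⟨x^2⟩ ≈ 43.25 Å^2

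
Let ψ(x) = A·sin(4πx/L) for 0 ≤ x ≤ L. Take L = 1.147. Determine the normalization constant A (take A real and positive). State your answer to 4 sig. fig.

A ≈ 1.320

Normalization requires ∫|ψ|² dx = 1, integrated from 0 to L.
With ψ = A·sin(4πx/L), the integral evaluates to A²·[L/2].
Setting this equal to 1 gives A² = 1/(L/2).
Substituting L = 1.147 gives A² = 1.7437, so A = 1.3205.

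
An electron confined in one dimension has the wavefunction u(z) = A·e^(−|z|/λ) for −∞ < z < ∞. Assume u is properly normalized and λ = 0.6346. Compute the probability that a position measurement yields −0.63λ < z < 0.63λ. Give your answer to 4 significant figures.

P ≈ 0.7163

|u|² is the probability density, so P = ∫_{−0.63λ}^{0.63λ} |u|² dz.
With A² fixed by ∫|u|² = 1, i.e. A² = (λ)^(−1), substitute and integrate.
By symmetry take twice the z ≥ 0 contribution in numerator and denominator; the 2's cancel. Let t = z/λ; then A² and the length scale cancel, so P = ∫_{0}^{0.63} e^(-2·t) dt ÷ ∫_{0}^{∞} e^(-2·t) dt.
An antiderivative of e^(-2·t) is -e^(-2·t)/2; evaluating from 0 to 0.63 gives 1/2 - e^(-63/50)/2, while the full integral is 1/2.
This works out to P = 0.71635.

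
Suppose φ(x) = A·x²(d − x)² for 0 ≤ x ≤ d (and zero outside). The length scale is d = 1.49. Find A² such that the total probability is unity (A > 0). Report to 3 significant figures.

A^2 ≈ 17.4

We need A² ∫|f|² dx = 1, taking the integral from 0 to d.
Expanding the polynomial and integrating term by term, ∫|φ|² dx = A²·(d^9/630).
Setting this equal to 1 gives A² = 1/(d^9/630).
Substituting d = 1.49 gives A² = 17.40, so A = 4.172.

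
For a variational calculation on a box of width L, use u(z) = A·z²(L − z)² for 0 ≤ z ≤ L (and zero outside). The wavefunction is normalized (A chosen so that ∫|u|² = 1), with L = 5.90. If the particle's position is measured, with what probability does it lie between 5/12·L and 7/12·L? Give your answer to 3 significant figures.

P ≈ 0.395

|u|² is the probability density, so P = ∫_{5/12·L}^{7/12·L} |u|² dz.
The normalization integral ∫|u|²dz over the whole domain equals L^9/630·A², and A² cancels in the ratio.
In terms of t = z/L (A² and the length scale cancel between numerator and denominator), P = [∫_{5/12}^{7/12} t^4·(1 - t)^4 dt] / [∫_{0}^{1} t^4·(1 - t)^4 dt].
With ∫ t^4·(1 - t)^4 dt = t^5·(70·t^4 - 315·t^3 + 540·t^2 - 420·t + 126)/630 + C, the region integral is ≈ 0.00062752 and the full one is 1/630.
Taking the ratio, P = 0.3953.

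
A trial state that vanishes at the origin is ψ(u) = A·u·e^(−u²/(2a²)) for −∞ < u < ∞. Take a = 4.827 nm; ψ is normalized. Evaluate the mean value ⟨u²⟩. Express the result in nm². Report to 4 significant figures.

⟨u^2⟩ ≈ 34.95 nm^2

By definition ⟨u²⟩ = ∫ u^2 |ψ(u)|² du.
With ∫_{−∞}^{∞} u^(2m) e^(−αu²) du = (2m−1)!!·√π / (2^m α^(m+1/2)), the ratio of the moment integral to the normalization integral gives ⟨u²⟩ = 3·a^2/2.
With a = 4.827, ⟨u^2⟩ = 34.950.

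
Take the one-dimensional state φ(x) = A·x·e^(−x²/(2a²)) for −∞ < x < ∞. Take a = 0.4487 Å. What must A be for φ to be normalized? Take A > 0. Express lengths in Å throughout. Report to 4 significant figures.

A ≈ 3.534 Å^(-3/2)

We need A² ∫|f|² dx = 1, taking the integral from −∞ to ∞.
Differentiating ∫e^(−αx²) dx = √(π/α) under α to get the higher moments, with φ = A·x·e^(−x²/(2a²)), the integral evaluates to A²·[√(π)·a^3/2].
Hence A² = 1/[√(π)·a^3/2].
Substituting a = 0.4487 gives A² = 12.491, so A = 3.5342.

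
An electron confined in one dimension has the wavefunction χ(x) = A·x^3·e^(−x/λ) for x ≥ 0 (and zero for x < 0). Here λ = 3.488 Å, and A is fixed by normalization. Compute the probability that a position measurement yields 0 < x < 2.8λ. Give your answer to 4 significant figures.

P ≈ 0.3297

|χ|² is the probability density, so P = ∫_{0}^{2.8λ} |χ|² dx.
With A² fixed by ∫|χ|² = 1, i.e. A² = (45·λ^7/8)^(−1), substitute and integrate.
Let u = x/λ; then A² and the length scale cancel, so P = ∫_{0}^{2.8} u^6·e^(-2·u) du ÷ ∫_{0}^{∞} u^6·e^(-2·u) du.
With ∫ u^6·e^(-2·u) du = -(4·u^6 + 12·u^5 + 30·u^4 + 60·u^3 + 90·u^2 + 90·u + 45)·e^(-2·u)/8 + C, the region integral is ≈ 1.85480 and the full one is 45/8.
This works out to P = 0.32974.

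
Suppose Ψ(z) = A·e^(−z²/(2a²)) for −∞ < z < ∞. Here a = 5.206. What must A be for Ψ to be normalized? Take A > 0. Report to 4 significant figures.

Require ∫ |Ψ|² dz = 1 over the whole domain.
Differentiating ∫e^(−αz²) dz = √(π/α) under α to get the higher moments, with Ψ = A·e^(−z²/(2a²)), the integral evaluates to A²·[√(π)·a].
Setting this equal to 1 gives A² = 1/(√(π)·a).
Plugging in a = 5.206 yields A = 0.32920.

A ≈ 0.3292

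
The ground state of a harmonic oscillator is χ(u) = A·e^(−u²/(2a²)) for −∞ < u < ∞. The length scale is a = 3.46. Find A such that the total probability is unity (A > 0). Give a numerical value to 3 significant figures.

A ≈ 0.404

Normalization requires ∫|χ|² du = 1, integrated from −∞ to ∞.
With ∫_{−∞}^{∞} u^(2m) e^(−αu²) du = (2m−1)!!·√π / (2^m α^(m+1/2)), with χ = A·e^(−u²/(2a²)), the integral evaluates to A²·[√(π)·a].
Setting this equal to 1 gives A² = 1/(√(π)·a).
With a = 3.46: A² = 0.1631 and A = 0.4038.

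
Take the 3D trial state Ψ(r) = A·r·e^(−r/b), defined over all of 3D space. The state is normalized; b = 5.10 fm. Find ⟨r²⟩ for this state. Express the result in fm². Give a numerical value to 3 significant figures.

⟨r^2⟩ ≈ 195 fm^2

⟨r²⟩ = ∫ r^2 |Ψ|² 4πr² dr over the full domain.
With ∫₀^∞ r^6 e^(−αr) dr = 6!/α^7, since the A² factors cancel between numerator and denominator, ⟨r²⟩ = 15·b^2/2.
With b = 5.10, ⟨r^2⟩ = 195.1.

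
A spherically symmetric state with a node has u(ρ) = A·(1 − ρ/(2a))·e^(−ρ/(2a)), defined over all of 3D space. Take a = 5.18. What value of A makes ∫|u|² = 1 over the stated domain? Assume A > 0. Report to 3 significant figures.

Require ∫ |u|² 4πρ² dρ = 1 over the whole domain.
In 3D with spherical symmetry the volume element is 4πρ² dρ.
The integral (without the A² prefactor) comes out to 8·π·a^3.
So A² = (8·π·a^3)^(−1).
Substituting a = 5.18 gives A² = 0.0002863, so A = 0.01692.

A ≈ 0.0169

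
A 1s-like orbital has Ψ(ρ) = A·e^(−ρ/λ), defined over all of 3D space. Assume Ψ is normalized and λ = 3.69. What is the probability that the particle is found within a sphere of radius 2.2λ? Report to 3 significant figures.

With dV = 4πρ²dρ, the probability is ∫|Ψ|² dV over ρ ≤ 2.2λ.
The full normalization integral is A²·[π·λ^3] = 1, fixing A².
Let u = ρ/λ; then A², 4π and the length scale all cancel, so P = ∫_{0}^{2.2} u^2·e^(-2·u) du ÷ ∫_{0}^{∞} u^2·e^(-2·u) du.
With ∫ u^2·e^(-2·u) du = -(2·u^2 + 2·u + 1)·e^(-2·u)/4 + C, the region integral is 1/4 - 377·e^(-22/5)/100 and the full one is 1/4.
Taking the ratio yields P = 0.8149.

P ≈ 0.815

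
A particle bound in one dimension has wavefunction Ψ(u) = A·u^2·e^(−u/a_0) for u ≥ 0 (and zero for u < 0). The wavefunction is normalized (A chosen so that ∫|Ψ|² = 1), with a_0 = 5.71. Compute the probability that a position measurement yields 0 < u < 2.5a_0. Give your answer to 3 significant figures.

P ≈ 0.560

The probability is P = ∫ |Ψ|² du over [0, 2.5a_0].
Since A² = 1/(3·a_0^5/4), this is the region integral divided by the full normalization integral.
Substituting t = u/a_0, A² and the length scale cancel in the ratio: P = ∫_{0}^{2.5} t^4·e^(-2·t) dt / ∫_{0}^{∞} t^4·e^(-2·t) dt.
With ∫ t^4·e^(-2·t) dt = -(t^4/2 + t^3 + 3·t^2/2 + 3·t/2 + 3/4)·e^(-2·t) + C, the region integral is 3/4 - 1569·e^(-5)/32 and the full one is 3/4.
Taking the ratio, P = 0.5595.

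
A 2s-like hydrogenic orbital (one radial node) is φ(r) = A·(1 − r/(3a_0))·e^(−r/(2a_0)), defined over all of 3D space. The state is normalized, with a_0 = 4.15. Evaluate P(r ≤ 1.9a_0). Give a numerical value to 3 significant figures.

P = ∫ |φ|² 4πr² dr over r ≤ 1.9a_0.
Normalization gives A² = 1/(8·π·a_0^3/3).
Let u = r/a_0; then A², 4π and the length scale all cancel, so P = ∫_{0}^{1.9} u^2·(1 - u/3)^2·e^(-u) du ÷ ∫_{0}^{∞} u^2·(1 - u/3)^2·e^(-u) du.
With ∫ u^2·(1 - u/3)^2·e^(-u) du = (-u^4 + 2·u^3 - 3·u^2 - 6·u - 6)·e^(-u)/9 + C, the region integral is ≈ 0.20892 and the full one is 2/3.
Taking the ratio yields P = 0.3134.

P ≈ 0.313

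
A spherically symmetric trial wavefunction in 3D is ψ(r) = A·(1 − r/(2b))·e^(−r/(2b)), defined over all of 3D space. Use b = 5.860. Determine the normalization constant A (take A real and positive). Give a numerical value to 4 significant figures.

A ≈ 0.01406

We need A² ∫|f|² 4πr² dr = 1, taking the integral from 0 to ∞.
In 3D with spherical symmetry the volume element is 4πr² dr.
With ψ = A·(1 − r/(2b))·e^(−r/(2b)), the integral evaluates to A²·[8·π·b^3].
Setting this equal to 1 gives A² = 1/(8·π·b^3).
Plugging in b = 5.860 yields A = 0.014062.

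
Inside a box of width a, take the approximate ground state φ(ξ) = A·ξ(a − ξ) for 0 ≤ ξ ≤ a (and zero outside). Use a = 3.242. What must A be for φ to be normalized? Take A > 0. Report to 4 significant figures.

The normalization condition is ∫|φ|² dξ = 1 from 0 to a.
With φ = A·ξ(a − ξ), the integral evaluates to A²·[a^5/30].
So A² = (a^5/30)^(−1).
Substituting a = 3.242 gives A² = 0.083764, so A = 0.28942.

A ≈ 0.2894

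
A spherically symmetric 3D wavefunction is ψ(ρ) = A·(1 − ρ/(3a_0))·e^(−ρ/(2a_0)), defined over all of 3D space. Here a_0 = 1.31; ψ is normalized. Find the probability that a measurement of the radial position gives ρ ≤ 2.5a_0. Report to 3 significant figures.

With dV = 4πρ²dρ, the probability is ∫|ψ|² dV over ρ ≤ 2.5a_0.
The full normalization integral is A²·[8·π·a_0^3/3] = 1, fixing A².
Let u = ρ/a_0; then A², 4π and the length scale all cancel, so P = ∫_{0}^{2.5} u^2·(1 - u/3)^2·e^(-u) du ÷ ∫_{0}^{∞} u^2·(1 - u/3)^2·e^(-u) du.
An antiderivative of u^2·(1 - u/3)^2·e^(-u) is (-u^4 + 2·u^3 - 3·u^2 - 6·u - 6)·e^(-u)/9; evaluating from 0 to 2.5 gives 2/3 - 761·e^(-5/2)/144, while the full integral is 2/3.
This evaluates to P = 0.3493.

P ≈ 0.349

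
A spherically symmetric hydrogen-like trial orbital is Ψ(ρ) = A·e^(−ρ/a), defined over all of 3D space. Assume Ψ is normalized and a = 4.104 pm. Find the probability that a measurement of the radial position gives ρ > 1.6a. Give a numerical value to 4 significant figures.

P ≈ 0.3799

P = ∫ |Ψ|² 4πρ² dρ over ρ > 1.6a.
The full normalization integral is A²·[π·a^3] = 1, fixing A².
Substituting u = ρ/a, A², 4π and the length scale all cancel in the ratio: P = ∫_{1.6}^{∞} u^2·e^(-2·u) du / ∫_{0}^{∞} u^2·e^(-2·u) du.
Using ∫ u^2·e^(-2·u) du = -(2·u^2 + 2·u + 1)·e^(-2·u)/4, the numerator is 233·e^(-16/5)/100 and the denominator is 1/4.
This evaluates to P = 0.37990.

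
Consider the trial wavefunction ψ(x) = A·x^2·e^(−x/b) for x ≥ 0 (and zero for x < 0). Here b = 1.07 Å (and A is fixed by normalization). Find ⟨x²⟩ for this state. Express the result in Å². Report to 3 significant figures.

⟨x^2⟩ ≈ 8.59 Å^2

⟨x²⟩ = ∫ x^2 |ψ|² dx over the full domain.
Using ∫₀^∞ xⁿ e^(−αx) dx = n!/αⁿ⁺¹, since the A² factors cancel between numerator and denominator, ⟨x²⟩ = 15·b^2/2.
Putting b = 1.07 gives 8.587.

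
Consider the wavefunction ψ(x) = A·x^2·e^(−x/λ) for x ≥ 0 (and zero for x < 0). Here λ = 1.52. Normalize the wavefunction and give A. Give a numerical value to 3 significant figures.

The normalization condition is ∫|ψ|² dx = 1 from 0 to ∞.
With ∫₀^∞ x^4 e^(−αx) dx = 4!/α^5, with ψ = A·x^2·e^(−x/λ), the integral evaluates to A²·[3·λ^5/4].
So A² = (3·λ^5/4)^(−1).
Plugging in λ = 1.52 yields A = 0.4054.

A ≈ 0.405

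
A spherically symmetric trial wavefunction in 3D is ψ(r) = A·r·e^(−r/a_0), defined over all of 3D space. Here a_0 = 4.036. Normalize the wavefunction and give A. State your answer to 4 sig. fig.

The normalization condition is ∫|ψ|² 4πr² dr = 1 from 0 to ∞.
In 3D with spherical symmetry the volume element is 4πr² dr.
Carrying out the integral gives A² · 3·π·a_0^5.
Hence A² = 1/[3·π·a_0^5].
Substituting a_0 = 4.036 gives A² = 0.000099077, so A = 0.0099537.

A ≈ 0.009954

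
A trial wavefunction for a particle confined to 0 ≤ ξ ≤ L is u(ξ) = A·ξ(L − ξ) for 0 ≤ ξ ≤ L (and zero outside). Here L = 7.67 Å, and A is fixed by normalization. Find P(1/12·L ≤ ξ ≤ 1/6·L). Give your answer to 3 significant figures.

The probability is P = ∫ |u|² dξ over [1/12·L, 1/6·L].
The normalization integral ∫|u|²dξ over the whole domain equals L^5/30·A², and A² cancels in the ratio.
Substituting t = ξ/L, A² and the length scale cancel in the ratio: P = ∫_{1/12}^{1/6} t^2·(1 - t)^2 dt / ∫_{0}^{1} t^2·(1 - t)^2 dt.
Using ∫ t^2·(1 - t)^2 dt = t^3·(6·t^2 - 15·t + 10)/30, the numerator is ≈ 0.0010135 and the denominator is 1/30.
This works out to P = 0.03041.

P ≈ 0.0304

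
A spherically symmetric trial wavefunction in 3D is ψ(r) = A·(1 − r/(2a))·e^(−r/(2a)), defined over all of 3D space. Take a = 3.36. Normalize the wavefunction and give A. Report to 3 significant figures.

The normalization condition is ∫|ψ|² 4πr² dr = 1 from 0 to ∞.
Recall ∫₀^∞ r^m e^(−r/β) dr = m!·β^(m+1), the integral (without the A² prefactor) comes out to 8·π·a^3.
Setting this equal to 1 gives A² = 1/(8·π·a^3).
With a = 3.36: A² = 0.001049 and A = 0.03239.

A ≈ 0.0324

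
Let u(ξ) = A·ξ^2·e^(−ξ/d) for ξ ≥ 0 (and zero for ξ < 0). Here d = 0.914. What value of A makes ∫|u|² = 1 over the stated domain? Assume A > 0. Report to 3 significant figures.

We need A² ∫|f|² dξ = 1, taking the integral from 0 to ∞.
∫|u|² dξ = A²·(3·d^5/4).
So A² = (3·d^5/4)^(−1).
With d = 0.914: A² = 2.090 and A = 1.446.

A ≈ 1.45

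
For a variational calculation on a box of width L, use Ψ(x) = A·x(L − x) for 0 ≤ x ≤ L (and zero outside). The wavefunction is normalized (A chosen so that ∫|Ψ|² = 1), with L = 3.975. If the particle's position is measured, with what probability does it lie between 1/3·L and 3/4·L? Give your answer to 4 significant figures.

P ≈ 0.6866

|Ψ|² is the probability density, so P = ∫_{1/3·L}^{3/4·L} |Ψ|² dx.
Since A² = 1/(L^5/30), this is the region integral divided by the full normalization integral.
Substituting u = x/L, A² and the length scale cancel in the ratio: P = ∫_{1/3}^{3/4} u^2·(1 - u)^2 du / ∫_{0}^{1} u^2·(1 - u)^2 du.
An antiderivative of u^2·(1 - u)^2 is u^3·(6·u^2 - 15·u + 10)/30; evaluating from 1/3 to 3/4 gives ≈ 0.0228869, while the full integral is 1/30.
Evaluating gives P = 0.68661.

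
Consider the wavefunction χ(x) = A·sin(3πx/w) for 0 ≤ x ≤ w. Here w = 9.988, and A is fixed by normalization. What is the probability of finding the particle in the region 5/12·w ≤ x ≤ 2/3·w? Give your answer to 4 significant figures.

P ≈ 0.3031

P = ∫_{5/12·w}^{2/3·w} |χ(x)|² dx.
The normalization integral ∫|χ|²dx over the whole domain equals w/2·A², and A² cancels in the ratio.
In terms of u = x/w (A² and the length scale cancel between numerator and denominator), P = [∫_{5/12}^{2/3} sin(3·π·u)^2 du] / [∫_{0}^{1} sin(3·π·u)^2 du].
An antiderivative of sin(3·π·u)^2 is u/2 - sin(6·π·u)/(12·π); evaluating from 5/12 to 2/3 gives 1/(12·π) + 1/8, while the full integral is 1/2.
The result is P = (2 + 3·π)/(12·π).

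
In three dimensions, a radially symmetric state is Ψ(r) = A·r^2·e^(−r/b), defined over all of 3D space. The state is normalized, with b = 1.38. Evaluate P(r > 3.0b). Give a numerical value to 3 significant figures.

P ≈ 0.606

Integrate the radial probability density 4πr²|Ψ|² over r > 3.0b.
Normalization gives A² = 1/(45·π·b^7/2).
Let u = r/b; then A², 4π and the length scale all cancel, so P = ∫_{3.0}^{∞} u^6·e^(-2·u) du ÷ ∫_{0}^{∞} u^6·e^(-2·u) du.
With ∫ u^6·e^(-2·u) du = -(4·u^6 + 12·u^5 + 30·u^4 + 60·u^3 + 90·u^2 + 90·u + 45)·e^(-2·u)/8 + C, the region integral is ≈ 3.4105 and the full one is 45/8.
The region integral divided by the full integral gives P = 0.6063.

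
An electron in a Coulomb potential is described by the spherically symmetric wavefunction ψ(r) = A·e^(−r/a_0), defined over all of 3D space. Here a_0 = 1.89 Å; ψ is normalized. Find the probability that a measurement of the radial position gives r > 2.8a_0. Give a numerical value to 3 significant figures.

P ≈ 0.0824

P = ∫ |ψ|² 4πr² dr over r > 2.8a_0.
Normalization gives A² = 1/(π·a_0^3).
Let u = r/a_0; then A², 4π and the length scale all cancel, so P = ∫_{2.8}^{∞} u^2·e^(-2·u) du ÷ ∫_{0}^{∞} u^2·e^(-2·u) du.
An antiderivative of u^2·e^(-2·u) is -(2·u^2 + 2·u + 1)·e^(-2·u)/4; evaluating from 2.8 to ∞ gives 557·e^(-28/5)/100, while the full integral is 1/4.
Taking the ratio yields P = 0.08239.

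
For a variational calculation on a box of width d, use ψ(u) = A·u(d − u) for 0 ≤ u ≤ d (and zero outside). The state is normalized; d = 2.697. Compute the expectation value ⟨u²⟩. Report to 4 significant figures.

⟨u²⟩ = ∫ u^2 |ψ|² du over the full domain.
Evaluating both integrals, ⟨u²⟩ = 2·d^2/7.
With d = 2.697, ⟨u^2⟩ = 2.0782.

⟨u^2⟩ ≈ 2.078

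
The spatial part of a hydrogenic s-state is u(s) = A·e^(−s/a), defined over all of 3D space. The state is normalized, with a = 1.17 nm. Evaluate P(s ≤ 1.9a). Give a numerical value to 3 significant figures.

P = ∫ |u|² 4πs² ds over s ≤ 1.9a.
A² is fixed by ∫₀^∞ 4πs²|u|² ds = 1, i.e. A² = (π·a^3)^(−1).
In terms of t = s/a (A², 4π and the length scale all cancel between numerator and denominator), P = [∫_{0}^{1.9} t^2·e^(-2·t) dt] / [∫_{0}^{∞} t^2·e^(-2·t) dt].
Using ∫ t^2·e^(-2·t) dt = -(2·t^2 + 2·t + 1)·e^(-2·t)/4, the numerator is 1/4 - 601·e^(-19/5)/200 and the denominator is 1/4.
The region integral divided by the full integral gives P = 0.7311.

P ≈ 0.731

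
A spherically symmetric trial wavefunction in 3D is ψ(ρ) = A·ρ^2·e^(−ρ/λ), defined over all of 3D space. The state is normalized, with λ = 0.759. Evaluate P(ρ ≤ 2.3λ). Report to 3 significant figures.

P ≈ 0.182

Integrate the radial probability density 4πρ²|ψ|² over ρ ≤ 2.3λ.
Normalization gives A² = 1/(45·π·λ^7/2).
In terms of u = ρ/λ (A², 4π and the length scale all cancel between numerator and denominator), P = [∫_{0}^{2.3} u^6·e^(-2·u) du] / [∫_{0}^{∞} u^6·e^(-2·u) du].
An antiderivative of u^6·e^(-2·u) is -(4·u^6 + 12·u^5 + 30·u^4 + 60·u^3 + 90·u^2 + 90·u + 45)·e^(-2·u)/8; evaluating from 0 to 2.3 gives ≈ 1.0236, while the full integral is 45/8.
This evaluates to P = 0.1820.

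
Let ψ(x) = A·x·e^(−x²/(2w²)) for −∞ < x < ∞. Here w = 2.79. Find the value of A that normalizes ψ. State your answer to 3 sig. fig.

A ≈ 0.228

We need A² ∫|f|² dx = 1, taking the integral from −∞ to ∞.
With ∫_{−∞}^{∞} x^(2m) e^(−αx²) dx = (2m−1)!!·√π / (2^m α^(m+1/2)), with ψ = A·x·e^(−x²/(2w²)), the integral evaluates to A²·[√(π)·w^3/2].
Setting this equal to 1 gives A² = 1/(√(π)·w^3/2).
With w = 2.79: A² = 0.05196 and A = 0.2279.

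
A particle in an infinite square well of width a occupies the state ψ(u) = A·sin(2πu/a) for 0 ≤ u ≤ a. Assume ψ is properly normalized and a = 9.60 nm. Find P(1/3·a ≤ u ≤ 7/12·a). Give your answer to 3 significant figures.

P ≈ 0.112

The probability is P = ∫ |ψ|² du over [1/3·a, 7/12·a].
The normalization integral ∫|ψ|²du over the whole domain equals a/2·A², and A² cancels in the ratio.
In terms of t = u/a (A² and the length scale cancel between numerator and denominator), P = [∫_{1/3}^{7/12} sin(2·π·t)^2 dt] / [∫_{0}^{1} sin(2·π·t)^2 dt].
With ∫ sin(2·π·t)^2 dt = t/2 - sin(4·π·t)/(8·π) + C, the region integral is -√(3)/(8·π) + 1/8 and the full one is 1/2.
Taking the ratio, P = (π - √(3))/(4·π).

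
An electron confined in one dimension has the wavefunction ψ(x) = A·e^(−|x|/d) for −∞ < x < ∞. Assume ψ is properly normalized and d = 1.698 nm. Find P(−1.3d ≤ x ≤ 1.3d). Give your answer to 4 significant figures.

P ≈ 0.9257

The probability is P = ∫ |ψ|² dx over [−1.3d, 1.3d].
The normalization integral ∫|ψ|²dx over the whole domain equals d·A², and A² cancels in the ratio.
Both integrals are even about x = 0, so only the x ≥ 0 halves are needed (the factors of 2 cancel). Substituting u = x/d, A² and the length scale cancel in the ratio: P = ∫_{0}^{1.3} e^(-2·u) du / ∫_{0}^{∞} e^(-2·u) du.
With ∫ e^(-2·u) du = -e^(-2·u)/2 + C, the region integral is 1/2 - e^(-13/5)/2 and the full one is 1/2.
Taking the ratio, P = 0.92573.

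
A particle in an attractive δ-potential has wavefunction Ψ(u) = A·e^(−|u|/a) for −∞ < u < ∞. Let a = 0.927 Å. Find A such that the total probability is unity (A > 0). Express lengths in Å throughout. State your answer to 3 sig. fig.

A ≈ 1.04 Å^(-1/2)

We need A² ∫|f|² du = 1, taking the integral from −∞ to ∞.
Recall ∫₀^∞ u^m e^(−u/β) du = m!·β^(m+1), carrying out the integral gives A² · a.
Setting this equal to 1 gives A² = 1/(a).
Plugging in a = 0.927 yields A = 1.039.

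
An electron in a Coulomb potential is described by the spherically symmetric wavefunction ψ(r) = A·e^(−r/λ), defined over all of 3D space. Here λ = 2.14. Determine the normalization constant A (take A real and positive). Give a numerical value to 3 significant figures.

We need A² ∫|f|² 4πr² dr = 1, taking the integral from 0 to ∞.
The angular integral contributes 4π, leaving ∫₀^∞ r²|ψ|² dr.
Carrying out the integral gives A² · π·λ^3.
Plugging in λ = 2.14 yields A = 0.1802.

A ≈ 0.180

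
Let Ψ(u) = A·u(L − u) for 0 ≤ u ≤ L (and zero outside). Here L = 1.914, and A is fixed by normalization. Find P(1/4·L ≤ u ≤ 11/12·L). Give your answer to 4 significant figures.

P = ∫_{1/4·L}^{11/12·L} |Ψ(u)|² du.
With A² fixed by ∫|Ψ|² = 1, i.e. A² = (L^5/30)^(−1), substitute and integrate.
In terms of t = u/L (A² and the length scale cancel between numerator and denominator), P = [∫_{1/4}^{11/12} t^2·(1 - t)^2 dt] / [∫_{0}^{1} t^2·(1 - t)^2 dt].
Using ∫ t^2·(1 - t)^2 dt = t^3·(6·t^2 - 15·t + 10)/30, the numerator is ≈ 0.0297132 and the denominator is 1/30.
Taking the ratio, P = 4621/5184.

P ≈ 0.8914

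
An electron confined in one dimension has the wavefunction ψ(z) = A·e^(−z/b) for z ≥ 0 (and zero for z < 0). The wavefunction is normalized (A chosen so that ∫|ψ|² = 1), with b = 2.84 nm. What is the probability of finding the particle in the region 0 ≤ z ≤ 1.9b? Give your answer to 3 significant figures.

P ≈ 0.978

|ψ|² is the probability density, so P = ∫_{0}^{1.9b} |ψ|² dz.
Since A² = 1/(b/2), this is the region integral divided by the full normalization integral.
Substituting u = z/b, A² and the length scale cancel in the ratio: P = ∫_{0}^{1.9} e^(-2·u) du / ∫_{0}^{∞} e^(-2·u) du.
An antiderivative of e^(-2·u) is -e^(-2·u)/2; evaluating from 0 to 1.9 gives 1/2 - e^(-19/5)/2, while the full integral is 1/2.
Taking the ratio, P = 0.9776.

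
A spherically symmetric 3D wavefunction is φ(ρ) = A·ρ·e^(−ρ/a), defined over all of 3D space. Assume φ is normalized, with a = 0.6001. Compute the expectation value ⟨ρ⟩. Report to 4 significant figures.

⟨ρ⟩ ≈ 1.500

By definition ⟨ρ⟩ = ∫ ρ |φ(ρ)|² 4πρ² dρ.
Using ∫₀^∞ ρⁿ e^(−αρ) dρ = n!/αⁿ⁺¹, the ratio of the moment integral to the normalization integral gives ⟨ρ⟩ = 5·a/2.
Putting a = 0.6001 gives 1.5003.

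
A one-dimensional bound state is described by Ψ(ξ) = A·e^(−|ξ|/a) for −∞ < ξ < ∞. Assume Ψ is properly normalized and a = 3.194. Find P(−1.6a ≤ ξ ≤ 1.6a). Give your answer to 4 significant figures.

P ≈ 0.9592

P = ∫_{−1.6a}^{1.6a} |Ψ(ξ)|² dξ.
Since A² = 1/(a), this is the region integral divided by the full normalization integral.
Both integrals are even about ξ = 0, so only the ξ ≥ 0 halves are needed (the factors of 2 cancel). Let u = ξ/a; then A² and the length scale cancel, so P = ∫_{0}^{1.6} e^(-2·u) du ÷ ∫_{0}^{∞} e^(-2·u) du.
An antiderivative of e^(-2·u) is -e^(-2·u)/2; evaluating from 0 to 1.6 gives 1/2 - e^(-16/5)/2, while the full integral is 1/2.
The result is P = 0.95924.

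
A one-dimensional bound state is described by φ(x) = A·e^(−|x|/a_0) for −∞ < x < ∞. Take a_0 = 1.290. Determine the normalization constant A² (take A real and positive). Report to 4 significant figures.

A^2 ≈ 0.7752

We need A² ∫|f|² dx = 1, taking the integral from −∞ to ∞.
Recall ∫₀^∞ x^m e^(−x/β) dx = m!·β^(m+1), the integral (without the A² prefactor) comes out to a_0.
So A² = (a_0)^(−1).
Plugging in a_0 = 1.290 yields A = 0.88045.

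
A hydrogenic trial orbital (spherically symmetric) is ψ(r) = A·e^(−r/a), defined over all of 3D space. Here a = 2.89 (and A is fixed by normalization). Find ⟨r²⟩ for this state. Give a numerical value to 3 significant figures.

By definition ⟨r²⟩ = ∫ r^2 |ψ(r)|² 4πr² dr.
With ∫₀^∞ r^4 e^(−αr) dr = 4!/α^5, the ratio of the moment integral to the normalization integral gives ⟨r²⟩ = 3·a^2.
With a = 2.89, ⟨r^2⟩ = 25.06.

⟨r^2⟩ ≈ 25.1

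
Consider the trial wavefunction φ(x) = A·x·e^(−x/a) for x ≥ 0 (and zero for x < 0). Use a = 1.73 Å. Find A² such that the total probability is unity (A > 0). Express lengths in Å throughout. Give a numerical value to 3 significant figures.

The normalization condition is ∫|φ|² dx = 1 from 0 to ∞.
With φ = A·x·e^(−x/a), the integral evaluates to A²·[a^3/4].
Substituting a = 1.73 gives A² = 0.7725, so A = 0.8789.

A^2 ≈ 0.773 Å^(-3)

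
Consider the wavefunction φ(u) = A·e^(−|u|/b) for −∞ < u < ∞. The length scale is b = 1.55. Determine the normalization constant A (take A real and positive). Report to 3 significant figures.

A ≈ 0.803

Require ∫ |φ|² du = 1 over the whole domain.
Using ∫₀^∞ uⁿ e^(−αu) du = n!/αⁿ⁺¹, ∫|φ|² du = A²·(b).
Hence A² = 1/[b].
With b = 1.55: A² = 0.6452 and A = 0.8032.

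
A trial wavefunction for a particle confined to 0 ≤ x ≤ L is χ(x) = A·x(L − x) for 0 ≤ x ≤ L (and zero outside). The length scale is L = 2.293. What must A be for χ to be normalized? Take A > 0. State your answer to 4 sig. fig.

The normalization condition is ∫|χ|² dx = 1 from 0 to L.
Expanding the polynomial and integrating term by term, the integral (without the A² prefactor) comes out to L^5/30.
With L = 2.293: A² = 0.47326 and A = 0.68794.

A ≈ 0.6879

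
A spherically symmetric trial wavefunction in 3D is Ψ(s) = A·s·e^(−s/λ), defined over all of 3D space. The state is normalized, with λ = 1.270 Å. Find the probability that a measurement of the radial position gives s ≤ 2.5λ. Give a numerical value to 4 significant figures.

P = ∫ |Ψ|² 4πs² ds over s ≤ 2.5λ.
A² is fixed by ∫₀^∞ 4πs²|Ψ|² ds = 1, i.e. A² = (3·π·λ^5)^(−1).
Let u = s/λ; then A², 4π and the length scale all cancel, so P = ∫_{0}^{2.5} u^4·e^(-2·u) du ÷ ∫_{0}^{∞} u^4·e^(-2·u) du.
An antiderivative of u^4·e^(-2·u) is -(u^4/2 + u^3 + 3·u^2/2 + 3·u/2 + 3/4)·e^(-2·u); evaluating from 0 to 2.5 gives 3/4 - 1569·e^(-5)/32, while the full integral is 3/4.
This evaluates to P = 0.55951.

P ≈ 0.5595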